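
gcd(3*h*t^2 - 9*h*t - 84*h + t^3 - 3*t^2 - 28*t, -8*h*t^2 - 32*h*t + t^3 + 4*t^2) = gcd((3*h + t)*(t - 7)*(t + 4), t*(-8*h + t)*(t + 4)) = t + 4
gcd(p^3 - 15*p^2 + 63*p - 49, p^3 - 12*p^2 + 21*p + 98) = p^2 - 14*p + 49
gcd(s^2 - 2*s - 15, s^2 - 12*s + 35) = s - 5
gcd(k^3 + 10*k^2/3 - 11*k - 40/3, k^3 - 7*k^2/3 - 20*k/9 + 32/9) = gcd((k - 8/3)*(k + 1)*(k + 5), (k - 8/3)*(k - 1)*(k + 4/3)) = k - 8/3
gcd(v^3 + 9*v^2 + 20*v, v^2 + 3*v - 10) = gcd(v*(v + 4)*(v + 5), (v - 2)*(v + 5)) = v + 5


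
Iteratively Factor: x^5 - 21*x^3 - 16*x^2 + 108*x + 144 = (x - 3)*(x^4 + 3*x^3 - 12*x^2 - 52*x - 48) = (x - 3)*(x + 2)*(x^3 + x^2 - 14*x - 24) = (x - 3)*(x + 2)^2*(x^2 - x - 12) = (x - 4)*(x - 3)*(x + 2)^2*(x + 3)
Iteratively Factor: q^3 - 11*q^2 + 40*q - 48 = (q - 4)*(q^2 - 7*q + 12) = (q - 4)^2*(q - 3)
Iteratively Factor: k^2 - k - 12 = (k - 4)*(k + 3)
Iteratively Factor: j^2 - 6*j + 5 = (j - 5)*(j - 1)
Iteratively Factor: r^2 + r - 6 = (r + 3)*(r - 2)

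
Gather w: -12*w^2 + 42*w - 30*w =-12*w^2 + 12*w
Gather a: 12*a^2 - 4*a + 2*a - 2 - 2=12*a^2 - 2*a - 4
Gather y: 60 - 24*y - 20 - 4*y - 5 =35 - 28*y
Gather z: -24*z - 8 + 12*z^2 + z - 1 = 12*z^2 - 23*z - 9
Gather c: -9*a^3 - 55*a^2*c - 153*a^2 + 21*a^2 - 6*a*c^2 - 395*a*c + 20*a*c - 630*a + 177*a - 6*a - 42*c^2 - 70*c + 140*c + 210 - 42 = -9*a^3 - 132*a^2 - 459*a + c^2*(-6*a - 42) + c*(-55*a^2 - 375*a + 70) + 168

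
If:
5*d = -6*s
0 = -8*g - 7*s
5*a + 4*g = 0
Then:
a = 7*s/10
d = -6*s/5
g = -7*s/8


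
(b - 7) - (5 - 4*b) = 5*b - 12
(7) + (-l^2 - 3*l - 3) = -l^2 - 3*l + 4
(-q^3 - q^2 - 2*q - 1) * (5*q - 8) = -5*q^4 + 3*q^3 - 2*q^2 + 11*q + 8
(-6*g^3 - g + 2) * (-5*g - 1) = 30*g^4 + 6*g^3 + 5*g^2 - 9*g - 2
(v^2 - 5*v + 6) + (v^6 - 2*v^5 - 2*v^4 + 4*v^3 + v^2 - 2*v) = v^6 - 2*v^5 - 2*v^4 + 4*v^3 + 2*v^2 - 7*v + 6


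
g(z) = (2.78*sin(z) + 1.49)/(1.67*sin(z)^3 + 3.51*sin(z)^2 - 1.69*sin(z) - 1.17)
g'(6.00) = 4.74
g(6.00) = -1.55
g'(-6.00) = -2.82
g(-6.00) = -1.70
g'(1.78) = 1.70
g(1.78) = 2.01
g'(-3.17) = 0.71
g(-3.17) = -1.29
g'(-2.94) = -1.47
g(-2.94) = -1.33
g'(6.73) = -6.75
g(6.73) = -2.42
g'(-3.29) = 1.49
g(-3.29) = -1.42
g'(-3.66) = 11.03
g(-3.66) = -3.04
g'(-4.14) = 18.96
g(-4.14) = 4.34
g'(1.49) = -0.58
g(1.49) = 1.86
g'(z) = (2.78*sin(z) + 1.49)*(-5.01*sin(z)^2*cos(z) - 7.02*sin(z)*cos(z) + 1.69*cos(z))/(1.67*sin(z)^3 + 3.51*sin(z)^2 - 1.69*sin(z) - 1.17)^2 + 2.78*cos(z)/(1.67*sin(z)^3 + 3.51*sin(z)^2 - 1.69*sin(z) - 1.17) = (-17.4237*sin(z) + 2.3213*sin(3*z) + 8.61135*cos(2*z) - 9.34585)*cos(z)/(1.67*sin(z)^3 + 3.51*sin(z)^2 - 1.69*sin(z) - 1.17)^2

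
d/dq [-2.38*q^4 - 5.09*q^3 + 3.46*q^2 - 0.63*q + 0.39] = -9.52*q^3 - 15.27*q^2 + 6.92*q - 0.63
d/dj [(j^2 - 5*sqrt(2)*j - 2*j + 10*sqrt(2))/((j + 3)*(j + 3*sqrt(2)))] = (5*j^2 + 8*sqrt(2)*j^2 - 2*sqrt(2)*j - 150 - 48*sqrt(2))/(j^4 + 6*j^3 + 6*sqrt(2)*j^3 + 27*j^2 + 36*sqrt(2)*j^2 + 54*sqrt(2)*j + 108*j + 162)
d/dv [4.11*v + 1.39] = 4.11000000000000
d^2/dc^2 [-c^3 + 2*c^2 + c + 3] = 4 - 6*c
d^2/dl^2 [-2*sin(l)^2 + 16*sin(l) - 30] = -16*sin(l) - 4*cos(2*l)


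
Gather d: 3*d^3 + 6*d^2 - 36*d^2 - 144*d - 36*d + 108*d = 3*d^3 - 30*d^2 - 72*d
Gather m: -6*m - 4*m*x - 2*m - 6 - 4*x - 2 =m*(-4*x - 8) - 4*x - 8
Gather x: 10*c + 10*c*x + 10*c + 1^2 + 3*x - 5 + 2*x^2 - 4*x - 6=20*c + 2*x^2 + x*(10*c - 1) - 10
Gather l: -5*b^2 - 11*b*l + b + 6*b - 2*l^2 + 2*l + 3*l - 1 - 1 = -5*b^2 + 7*b - 2*l^2 + l*(5 - 11*b) - 2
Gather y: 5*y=5*y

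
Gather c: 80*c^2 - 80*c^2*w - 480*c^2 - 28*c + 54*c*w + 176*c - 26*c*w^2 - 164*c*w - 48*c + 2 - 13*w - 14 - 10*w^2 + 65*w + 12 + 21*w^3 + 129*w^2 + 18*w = c^2*(-80*w - 400) + c*(-26*w^2 - 110*w + 100) + 21*w^3 + 119*w^2 + 70*w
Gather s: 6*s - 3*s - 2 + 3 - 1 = 3*s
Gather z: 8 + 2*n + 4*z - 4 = 2*n + 4*z + 4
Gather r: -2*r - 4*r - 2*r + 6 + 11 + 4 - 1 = 20 - 8*r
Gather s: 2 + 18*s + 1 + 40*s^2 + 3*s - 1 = 40*s^2 + 21*s + 2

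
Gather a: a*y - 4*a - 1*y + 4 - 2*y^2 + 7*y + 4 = a*(y - 4) - 2*y^2 + 6*y + 8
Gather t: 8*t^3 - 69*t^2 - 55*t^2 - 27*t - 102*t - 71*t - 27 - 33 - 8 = 8*t^3 - 124*t^2 - 200*t - 68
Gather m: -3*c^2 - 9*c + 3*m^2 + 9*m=-3*c^2 - 9*c + 3*m^2 + 9*m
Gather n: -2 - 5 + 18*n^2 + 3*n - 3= 18*n^2 + 3*n - 10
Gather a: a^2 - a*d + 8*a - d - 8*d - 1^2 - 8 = a^2 + a*(8 - d) - 9*d - 9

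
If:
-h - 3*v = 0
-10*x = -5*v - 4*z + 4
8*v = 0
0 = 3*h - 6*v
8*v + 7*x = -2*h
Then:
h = 0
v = 0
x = 0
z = 1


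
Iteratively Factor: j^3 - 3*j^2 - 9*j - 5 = (j + 1)*(j^2 - 4*j - 5) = (j - 5)*(j + 1)*(j + 1)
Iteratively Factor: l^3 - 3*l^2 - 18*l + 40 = (l + 4)*(l^2 - 7*l + 10) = (l - 5)*(l + 4)*(l - 2)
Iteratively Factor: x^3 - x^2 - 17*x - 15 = (x + 1)*(x^2 - 2*x - 15) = (x - 5)*(x + 1)*(x + 3)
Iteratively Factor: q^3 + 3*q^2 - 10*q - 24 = (q + 4)*(q^2 - q - 6) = (q - 3)*(q + 4)*(q + 2)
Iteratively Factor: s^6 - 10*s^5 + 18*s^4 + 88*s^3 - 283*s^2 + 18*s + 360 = (s - 2)*(s^5 - 8*s^4 + 2*s^3 + 92*s^2 - 99*s - 180) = (s - 2)*(s + 3)*(s^4 - 11*s^3 + 35*s^2 - 13*s - 60) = (s - 5)*(s - 2)*(s + 3)*(s^3 - 6*s^2 + 5*s + 12) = (s - 5)*(s - 3)*(s - 2)*(s + 3)*(s^2 - 3*s - 4) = (s - 5)*(s - 3)*(s - 2)*(s + 1)*(s + 3)*(s - 4)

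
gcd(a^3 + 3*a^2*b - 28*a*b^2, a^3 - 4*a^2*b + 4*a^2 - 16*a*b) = a^2 - 4*a*b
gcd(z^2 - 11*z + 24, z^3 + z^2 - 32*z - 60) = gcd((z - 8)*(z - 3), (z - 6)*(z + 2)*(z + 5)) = 1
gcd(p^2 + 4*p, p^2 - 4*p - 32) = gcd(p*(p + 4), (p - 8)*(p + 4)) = p + 4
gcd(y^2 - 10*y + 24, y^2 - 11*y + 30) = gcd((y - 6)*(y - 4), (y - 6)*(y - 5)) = y - 6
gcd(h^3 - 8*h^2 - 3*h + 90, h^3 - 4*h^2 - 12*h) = h - 6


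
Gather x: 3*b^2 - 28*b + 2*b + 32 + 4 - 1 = 3*b^2 - 26*b + 35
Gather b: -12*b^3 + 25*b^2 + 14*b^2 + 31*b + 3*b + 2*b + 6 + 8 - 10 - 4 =-12*b^3 + 39*b^2 + 36*b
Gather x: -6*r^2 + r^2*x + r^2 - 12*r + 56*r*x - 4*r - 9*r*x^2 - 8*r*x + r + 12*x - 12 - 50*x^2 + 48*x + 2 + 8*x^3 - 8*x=-5*r^2 - 15*r + 8*x^3 + x^2*(-9*r - 50) + x*(r^2 + 48*r + 52) - 10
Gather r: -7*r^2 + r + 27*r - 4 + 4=-7*r^2 + 28*r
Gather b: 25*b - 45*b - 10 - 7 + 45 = 28 - 20*b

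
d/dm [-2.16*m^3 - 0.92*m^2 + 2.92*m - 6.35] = -6.48*m^2 - 1.84*m + 2.92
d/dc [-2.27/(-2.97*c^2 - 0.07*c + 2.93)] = (-13.4838*c - 0.1589)/(2.97*c^2 + 0.07*c - 2.93)^2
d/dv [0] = 0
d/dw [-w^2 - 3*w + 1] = -2*w - 3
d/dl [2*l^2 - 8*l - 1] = 4*l - 8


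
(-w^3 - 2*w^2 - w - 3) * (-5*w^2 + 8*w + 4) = 5*w^5 + 2*w^4 - 15*w^3 - w^2 - 28*w - 12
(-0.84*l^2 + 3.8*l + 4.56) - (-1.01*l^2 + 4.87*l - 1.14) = 0.17*l^2 - 1.07*l + 5.7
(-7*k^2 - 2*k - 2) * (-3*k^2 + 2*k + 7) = 21*k^4 - 8*k^3 - 47*k^2 - 18*k - 14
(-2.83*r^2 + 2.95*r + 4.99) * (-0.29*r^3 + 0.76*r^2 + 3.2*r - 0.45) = 0.8207*r^5 - 3.0063*r^4 - 8.2611*r^3 + 14.5059*r^2 + 14.6405*r - 2.2455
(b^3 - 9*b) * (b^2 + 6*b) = b^5 + 6*b^4 - 9*b^3 - 54*b^2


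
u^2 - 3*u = u*(u - 3)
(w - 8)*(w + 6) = w^2 - 2*w - 48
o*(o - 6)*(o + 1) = o^3 - 5*o^2 - 6*o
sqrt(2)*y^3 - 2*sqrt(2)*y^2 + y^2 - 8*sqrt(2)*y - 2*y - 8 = (y - 4)*(y + 2)*(sqrt(2)*y + 1)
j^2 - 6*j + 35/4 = (j - 7/2)*(j - 5/2)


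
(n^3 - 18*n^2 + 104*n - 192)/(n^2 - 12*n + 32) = n - 6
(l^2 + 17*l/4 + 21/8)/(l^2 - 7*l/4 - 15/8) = (2*l + 7)/(2*l - 5)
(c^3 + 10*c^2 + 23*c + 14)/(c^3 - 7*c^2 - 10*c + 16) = (c^2 + 8*c + 7)/(c^2 - 9*c + 8)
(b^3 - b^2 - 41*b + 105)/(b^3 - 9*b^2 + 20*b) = (b^2 + 4*b - 21)/(b*(b - 4))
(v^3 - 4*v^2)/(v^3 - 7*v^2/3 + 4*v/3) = 3*v*(v - 4)/(3*v^2 - 7*v + 4)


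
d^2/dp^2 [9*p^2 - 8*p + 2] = 18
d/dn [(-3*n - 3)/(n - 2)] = 9/(n - 2)^2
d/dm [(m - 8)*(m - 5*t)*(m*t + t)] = t*(3*m^2 - 10*m*t - 14*m + 35*t - 8)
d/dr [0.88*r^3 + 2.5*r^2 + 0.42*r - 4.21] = 2.64*r^2 + 5.0*r + 0.42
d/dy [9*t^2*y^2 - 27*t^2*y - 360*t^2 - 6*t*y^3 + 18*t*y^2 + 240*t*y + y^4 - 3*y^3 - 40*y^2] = 18*t^2*y - 27*t^2 - 18*t*y^2 + 36*t*y + 240*t + 4*y^3 - 9*y^2 - 80*y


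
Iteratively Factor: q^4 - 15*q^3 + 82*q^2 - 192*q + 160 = (q - 4)*(q^3 - 11*q^2 + 38*q - 40) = (q - 5)*(q - 4)*(q^2 - 6*q + 8) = (q - 5)*(q - 4)^2*(q - 2)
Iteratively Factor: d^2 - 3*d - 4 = (d - 4)*(d + 1)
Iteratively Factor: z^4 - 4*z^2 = (z + 2)*(z^3 - 2*z^2) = z*(z + 2)*(z^2 - 2*z) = z^2*(z + 2)*(z - 2)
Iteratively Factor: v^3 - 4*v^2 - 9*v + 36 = (v - 4)*(v^2 - 9) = (v - 4)*(v + 3)*(v - 3)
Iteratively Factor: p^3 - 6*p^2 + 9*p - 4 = (p - 1)*(p^2 - 5*p + 4) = (p - 1)^2*(p - 4)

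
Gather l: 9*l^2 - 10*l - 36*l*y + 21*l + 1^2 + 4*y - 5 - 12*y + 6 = 9*l^2 + l*(11 - 36*y) - 8*y + 2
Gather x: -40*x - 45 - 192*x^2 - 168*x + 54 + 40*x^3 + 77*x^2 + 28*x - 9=40*x^3 - 115*x^2 - 180*x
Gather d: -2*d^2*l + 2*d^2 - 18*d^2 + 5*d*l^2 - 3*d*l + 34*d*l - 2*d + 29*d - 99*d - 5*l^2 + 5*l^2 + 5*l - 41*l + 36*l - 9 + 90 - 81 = d^2*(-2*l - 16) + d*(5*l^2 + 31*l - 72)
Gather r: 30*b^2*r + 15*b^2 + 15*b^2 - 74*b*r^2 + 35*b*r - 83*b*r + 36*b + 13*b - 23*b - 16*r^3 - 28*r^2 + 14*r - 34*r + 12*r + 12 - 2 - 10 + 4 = 30*b^2 + 26*b - 16*r^3 + r^2*(-74*b - 28) + r*(30*b^2 - 48*b - 8) + 4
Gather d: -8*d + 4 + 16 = 20 - 8*d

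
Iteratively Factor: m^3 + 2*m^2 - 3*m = (m - 1)*(m^2 + 3*m) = (m - 1)*(m + 3)*(m)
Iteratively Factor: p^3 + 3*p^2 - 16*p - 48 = (p + 4)*(p^2 - p - 12) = (p + 3)*(p + 4)*(p - 4)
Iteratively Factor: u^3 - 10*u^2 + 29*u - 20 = (u - 4)*(u^2 - 6*u + 5) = (u - 5)*(u - 4)*(u - 1)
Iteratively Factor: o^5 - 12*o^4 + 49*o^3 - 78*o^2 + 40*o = (o - 5)*(o^4 - 7*o^3 + 14*o^2 - 8*o) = o*(o - 5)*(o^3 - 7*o^2 + 14*o - 8) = o*(o - 5)*(o - 1)*(o^2 - 6*o + 8) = o*(o - 5)*(o - 2)*(o - 1)*(o - 4)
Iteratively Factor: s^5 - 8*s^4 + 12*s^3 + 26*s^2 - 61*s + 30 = (s - 3)*(s^4 - 5*s^3 - 3*s^2 + 17*s - 10) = (s - 3)*(s + 2)*(s^3 - 7*s^2 + 11*s - 5) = (s - 5)*(s - 3)*(s + 2)*(s^2 - 2*s + 1) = (s - 5)*(s - 3)*(s - 1)*(s + 2)*(s - 1)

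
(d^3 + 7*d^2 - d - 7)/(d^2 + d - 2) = (d^2 + 8*d + 7)/(d + 2)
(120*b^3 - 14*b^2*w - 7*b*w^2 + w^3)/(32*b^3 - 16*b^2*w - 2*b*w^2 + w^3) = (30*b^2 - 11*b*w + w^2)/(8*b^2 - 6*b*w + w^2)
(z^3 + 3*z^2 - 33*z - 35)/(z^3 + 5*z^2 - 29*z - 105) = (z + 1)/(z + 3)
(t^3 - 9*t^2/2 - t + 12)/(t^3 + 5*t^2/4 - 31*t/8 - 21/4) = 4*(t - 4)/(4*t + 7)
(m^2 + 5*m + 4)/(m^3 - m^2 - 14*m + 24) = (m + 1)/(m^2 - 5*m + 6)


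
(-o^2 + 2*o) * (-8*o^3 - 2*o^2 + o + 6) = 8*o^5 - 14*o^4 - 5*o^3 - 4*o^2 + 12*o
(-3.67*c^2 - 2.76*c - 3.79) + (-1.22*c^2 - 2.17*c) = -4.89*c^2 - 4.93*c - 3.79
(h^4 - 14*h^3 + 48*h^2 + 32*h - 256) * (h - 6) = h^5 - 20*h^4 + 132*h^3 - 256*h^2 - 448*h + 1536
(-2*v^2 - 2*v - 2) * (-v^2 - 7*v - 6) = 2*v^4 + 16*v^3 + 28*v^2 + 26*v + 12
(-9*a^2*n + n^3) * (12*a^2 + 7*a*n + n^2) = -108*a^4*n - 63*a^3*n^2 + 3*a^2*n^3 + 7*a*n^4 + n^5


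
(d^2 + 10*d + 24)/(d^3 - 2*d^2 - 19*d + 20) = (d + 6)/(d^2 - 6*d + 5)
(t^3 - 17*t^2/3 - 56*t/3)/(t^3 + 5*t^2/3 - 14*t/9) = 3*(t - 8)/(3*t - 2)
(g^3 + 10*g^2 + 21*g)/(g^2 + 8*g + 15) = g*(g + 7)/(g + 5)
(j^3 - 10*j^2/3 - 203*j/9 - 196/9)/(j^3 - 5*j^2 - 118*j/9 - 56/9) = (3*j + 7)/(3*j + 2)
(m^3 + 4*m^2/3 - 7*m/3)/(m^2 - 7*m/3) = (3*m^2 + 4*m - 7)/(3*m - 7)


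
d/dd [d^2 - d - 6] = 2*d - 1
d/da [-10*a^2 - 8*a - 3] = -20*a - 8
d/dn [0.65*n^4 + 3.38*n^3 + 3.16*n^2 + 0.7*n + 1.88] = 2.6*n^3 + 10.14*n^2 + 6.32*n + 0.7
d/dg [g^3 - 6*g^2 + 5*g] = 3*g^2 - 12*g + 5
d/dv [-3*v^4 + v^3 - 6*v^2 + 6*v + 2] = -12*v^3 + 3*v^2 - 12*v + 6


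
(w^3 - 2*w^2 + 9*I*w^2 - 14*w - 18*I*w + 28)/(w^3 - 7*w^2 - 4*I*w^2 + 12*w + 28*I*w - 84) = (w^2 + w*(-2 + 7*I) - 14*I)/(w^2 - w*(7 + 6*I) + 42*I)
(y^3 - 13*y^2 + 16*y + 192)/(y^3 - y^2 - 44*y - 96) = (y - 8)/(y + 4)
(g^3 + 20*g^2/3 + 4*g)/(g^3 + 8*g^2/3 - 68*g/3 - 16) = g/(g - 4)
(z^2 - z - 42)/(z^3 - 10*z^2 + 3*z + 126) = (z + 6)/(z^2 - 3*z - 18)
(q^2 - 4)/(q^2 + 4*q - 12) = (q + 2)/(q + 6)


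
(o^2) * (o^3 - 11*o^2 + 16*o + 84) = o^5 - 11*o^4 + 16*o^3 + 84*o^2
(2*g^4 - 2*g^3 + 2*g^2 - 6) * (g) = 2*g^5 - 2*g^4 + 2*g^3 - 6*g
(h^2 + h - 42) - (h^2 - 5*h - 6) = 6*h - 36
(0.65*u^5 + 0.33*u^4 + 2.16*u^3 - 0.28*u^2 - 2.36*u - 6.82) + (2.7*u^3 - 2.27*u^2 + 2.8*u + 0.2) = 0.65*u^5 + 0.33*u^4 + 4.86*u^3 - 2.55*u^2 + 0.44*u - 6.62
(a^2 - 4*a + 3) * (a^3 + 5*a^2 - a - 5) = a^5 + a^4 - 18*a^3 + 14*a^2 + 17*a - 15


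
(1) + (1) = 2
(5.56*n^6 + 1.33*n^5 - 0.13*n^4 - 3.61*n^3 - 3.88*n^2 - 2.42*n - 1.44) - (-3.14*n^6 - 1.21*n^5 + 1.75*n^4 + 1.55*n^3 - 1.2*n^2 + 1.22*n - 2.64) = 8.7*n^6 + 2.54*n^5 - 1.88*n^4 - 5.16*n^3 - 2.68*n^2 - 3.64*n + 1.2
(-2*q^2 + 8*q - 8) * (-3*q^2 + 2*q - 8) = 6*q^4 - 28*q^3 + 56*q^2 - 80*q + 64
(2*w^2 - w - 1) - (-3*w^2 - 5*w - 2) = 5*w^2 + 4*w + 1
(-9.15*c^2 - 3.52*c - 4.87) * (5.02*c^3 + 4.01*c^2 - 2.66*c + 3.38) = -45.933*c^5 - 54.3619*c^4 - 14.2236*c^3 - 41.0925*c^2 + 1.0566*c - 16.4606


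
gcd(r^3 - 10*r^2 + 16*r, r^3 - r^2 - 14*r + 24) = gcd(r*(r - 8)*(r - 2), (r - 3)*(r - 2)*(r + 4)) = r - 2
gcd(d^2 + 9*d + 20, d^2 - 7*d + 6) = 1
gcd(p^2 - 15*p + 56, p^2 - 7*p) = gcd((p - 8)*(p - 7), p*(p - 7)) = p - 7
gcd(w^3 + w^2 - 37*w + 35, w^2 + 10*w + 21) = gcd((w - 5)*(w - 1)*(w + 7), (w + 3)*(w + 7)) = w + 7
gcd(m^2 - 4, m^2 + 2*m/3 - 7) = 1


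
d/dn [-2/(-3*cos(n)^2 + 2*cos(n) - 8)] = 4*(3*cos(n) - 1)*sin(n)/(3*cos(n)^2 - 2*cos(n) + 8)^2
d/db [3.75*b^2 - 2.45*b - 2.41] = 7.5*b - 2.45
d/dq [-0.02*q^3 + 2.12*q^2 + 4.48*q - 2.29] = -0.06*q^2 + 4.24*q + 4.48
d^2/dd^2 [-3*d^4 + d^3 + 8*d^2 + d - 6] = -36*d^2 + 6*d + 16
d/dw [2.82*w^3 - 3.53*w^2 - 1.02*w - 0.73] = 8.46*w^2 - 7.06*w - 1.02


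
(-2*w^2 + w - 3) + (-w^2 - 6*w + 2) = -3*w^2 - 5*w - 1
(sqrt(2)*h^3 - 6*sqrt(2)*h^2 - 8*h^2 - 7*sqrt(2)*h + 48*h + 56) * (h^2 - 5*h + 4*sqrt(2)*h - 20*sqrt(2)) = sqrt(2)*h^5 - 11*sqrt(2)*h^4 - 9*sqrt(2)*h^3 + 387*sqrt(2)*h^2 - 736*sqrt(2)*h - 1120*sqrt(2)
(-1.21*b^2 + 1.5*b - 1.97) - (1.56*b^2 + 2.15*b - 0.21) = -2.77*b^2 - 0.65*b - 1.76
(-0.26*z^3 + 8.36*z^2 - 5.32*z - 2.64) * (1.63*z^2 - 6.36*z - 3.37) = -0.4238*z^5 + 15.2804*z^4 - 60.965*z^3 + 1.3588*z^2 + 34.7188*z + 8.8968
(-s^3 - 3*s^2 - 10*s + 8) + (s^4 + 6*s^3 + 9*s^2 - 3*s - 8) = s^4 + 5*s^3 + 6*s^2 - 13*s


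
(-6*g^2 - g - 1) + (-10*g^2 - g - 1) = -16*g^2 - 2*g - 2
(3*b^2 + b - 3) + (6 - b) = 3*b^2 + 3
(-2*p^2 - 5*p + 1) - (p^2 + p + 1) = -3*p^2 - 6*p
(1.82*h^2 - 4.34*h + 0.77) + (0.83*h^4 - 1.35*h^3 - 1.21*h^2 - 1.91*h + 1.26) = 0.83*h^4 - 1.35*h^3 + 0.61*h^2 - 6.25*h + 2.03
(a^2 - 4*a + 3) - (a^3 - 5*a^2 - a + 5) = -a^3 + 6*a^2 - 3*a - 2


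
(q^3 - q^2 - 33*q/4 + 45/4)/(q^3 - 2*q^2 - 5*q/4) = (2*q^2 + 3*q - 9)/(q*(2*q + 1))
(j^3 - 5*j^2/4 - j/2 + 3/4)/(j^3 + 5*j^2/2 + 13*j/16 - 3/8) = 4*(j^2 - 2*j + 1)/(4*j^2 + 7*j - 2)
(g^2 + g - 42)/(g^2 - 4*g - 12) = (g + 7)/(g + 2)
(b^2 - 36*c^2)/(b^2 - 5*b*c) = (b^2 - 36*c^2)/(b*(b - 5*c))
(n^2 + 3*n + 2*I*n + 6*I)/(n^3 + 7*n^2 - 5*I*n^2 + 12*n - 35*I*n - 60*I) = (n + 2*I)/(n^2 + n*(4 - 5*I) - 20*I)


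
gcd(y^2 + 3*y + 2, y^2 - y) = 1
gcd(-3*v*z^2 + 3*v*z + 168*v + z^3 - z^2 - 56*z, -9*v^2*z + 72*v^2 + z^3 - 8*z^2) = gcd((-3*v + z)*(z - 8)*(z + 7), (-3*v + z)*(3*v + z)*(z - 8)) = -3*v*z + 24*v + z^2 - 8*z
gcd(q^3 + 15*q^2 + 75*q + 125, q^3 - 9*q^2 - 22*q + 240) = q + 5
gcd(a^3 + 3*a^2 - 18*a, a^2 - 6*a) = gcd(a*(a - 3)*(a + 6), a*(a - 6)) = a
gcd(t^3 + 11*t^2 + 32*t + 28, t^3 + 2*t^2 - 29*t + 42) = t + 7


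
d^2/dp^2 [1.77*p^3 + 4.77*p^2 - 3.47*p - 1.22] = 10.62*p + 9.54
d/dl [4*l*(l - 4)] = 8*l - 16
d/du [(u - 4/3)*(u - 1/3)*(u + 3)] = 3*u^2 + 8*u/3 - 41/9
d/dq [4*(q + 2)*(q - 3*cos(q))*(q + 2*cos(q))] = -4*(q + 2)*(q - 3*cos(q))*(2*sin(q) - 1) + 4*(q + 2)*(q + 2*cos(q))*(3*sin(q) + 1) + 4*(q - 3*cos(q))*(q + 2*cos(q))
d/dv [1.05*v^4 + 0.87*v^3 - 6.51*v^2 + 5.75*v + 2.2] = 4.2*v^3 + 2.61*v^2 - 13.02*v + 5.75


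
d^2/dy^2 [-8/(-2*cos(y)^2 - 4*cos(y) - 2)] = 8*(cos(y) - cos(2*y) + 2)/(cos(y) + 1)^4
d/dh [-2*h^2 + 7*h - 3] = 7 - 4*h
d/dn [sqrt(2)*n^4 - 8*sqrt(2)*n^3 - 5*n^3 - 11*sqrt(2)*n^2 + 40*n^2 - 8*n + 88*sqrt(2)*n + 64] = 4*sqrt(2)*n^3 - 24*sqrt(2)*n^2 - 15*n^2 - 22*sqrt(2)*n + 80*n - 8 + 88*sqrt(2)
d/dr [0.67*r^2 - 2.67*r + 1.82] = 1.34*r - 2.67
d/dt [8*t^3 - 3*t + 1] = 24*t^2 - 3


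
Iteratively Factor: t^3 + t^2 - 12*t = (t)*(t^2 + t - 12) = t*(t - 3)*(t + 4)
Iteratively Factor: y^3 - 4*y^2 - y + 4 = (y - 4)*(y^2 - 1) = (y - 4)*(y - 1)*(y + 1)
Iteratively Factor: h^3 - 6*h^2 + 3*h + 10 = (h - 2)*(h^2 - 4*h - 5) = (h - 2)*(h + 1)*(h - 5)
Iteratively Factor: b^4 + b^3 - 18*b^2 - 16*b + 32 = (b + 4)*(b^3 - 3*b^2 - 6*b + 8) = (b + 2)*(b + 4)*(b^2 - 5*b + 4) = (b - 1)*(b + 2)*(b + 4)*(b - 4)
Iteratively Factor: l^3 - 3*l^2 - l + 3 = (l - 3)*(l^2 - 1) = (l - 3)*(l + 1)*(l - 1)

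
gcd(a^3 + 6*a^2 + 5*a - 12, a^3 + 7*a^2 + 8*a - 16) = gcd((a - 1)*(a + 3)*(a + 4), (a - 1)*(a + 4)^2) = a^2 + 3*a - 4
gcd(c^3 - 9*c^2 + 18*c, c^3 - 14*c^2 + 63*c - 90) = c^2 - 9*c + 18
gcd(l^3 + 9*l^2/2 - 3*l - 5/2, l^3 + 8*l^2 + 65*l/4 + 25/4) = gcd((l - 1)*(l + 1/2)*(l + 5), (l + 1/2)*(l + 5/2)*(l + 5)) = l^2 + 11*l/2 + 5/2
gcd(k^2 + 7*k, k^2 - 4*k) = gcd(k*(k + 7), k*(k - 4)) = k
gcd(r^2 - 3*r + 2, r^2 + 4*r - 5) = r - 1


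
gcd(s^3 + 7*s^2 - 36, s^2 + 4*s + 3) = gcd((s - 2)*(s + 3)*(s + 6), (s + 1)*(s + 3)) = s + 3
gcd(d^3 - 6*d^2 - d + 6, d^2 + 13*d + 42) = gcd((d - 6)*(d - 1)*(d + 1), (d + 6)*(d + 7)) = 1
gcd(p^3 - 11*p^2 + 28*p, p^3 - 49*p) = p^2 - 7*p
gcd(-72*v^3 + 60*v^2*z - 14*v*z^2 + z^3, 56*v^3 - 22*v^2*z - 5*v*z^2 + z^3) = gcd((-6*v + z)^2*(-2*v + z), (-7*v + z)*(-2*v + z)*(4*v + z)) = -2*v + z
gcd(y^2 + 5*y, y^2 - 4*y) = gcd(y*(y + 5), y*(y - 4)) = y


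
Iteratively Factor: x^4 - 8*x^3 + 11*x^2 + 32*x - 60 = (x - 2)*(x^3 - 6*x^2 - x + 30) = (x - 2)*(x + 2)*(x^2 - 8*x + 15) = (x - 5)*(x - 2)*(x + 2)*(x - 3)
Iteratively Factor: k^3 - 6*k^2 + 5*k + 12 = (k - 4)*(k^2 - 2*k - 3) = (k - 4)*(k - 3)*(k + 1)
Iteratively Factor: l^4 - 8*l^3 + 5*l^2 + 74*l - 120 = (l - 4)*(l^3 - 4*l^2 - 11*l + 30) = (l - 4)*(l + 3)*(l^2 - 7*l + 10) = (l - 5)*(l - 4)*(l + 3)*(l - 2)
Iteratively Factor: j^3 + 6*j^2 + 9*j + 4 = (j + 1)*(j^2 + 5*j + 4) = (j + 1)*(j + 4)*(j + 1)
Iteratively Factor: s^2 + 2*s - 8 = (s + 4)*(s - 2)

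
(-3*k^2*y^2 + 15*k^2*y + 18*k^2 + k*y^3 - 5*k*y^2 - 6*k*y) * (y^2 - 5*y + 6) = -3*k^2*y^4 + 30*k^2*y^3 - 75*k^2*y^2 + 108*k^2 + k*y^5 - 10*k*y^4 + 25*k*y^3 - 36*k*y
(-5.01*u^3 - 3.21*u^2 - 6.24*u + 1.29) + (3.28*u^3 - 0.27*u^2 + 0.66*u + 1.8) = -1.73*u^3 - 3.48*u^2 - 5.58*u + 3.09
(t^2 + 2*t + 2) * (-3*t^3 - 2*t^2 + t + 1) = -3*t^5 - 8*t^4 - 9*t^3 - t^2 + 4*t + 2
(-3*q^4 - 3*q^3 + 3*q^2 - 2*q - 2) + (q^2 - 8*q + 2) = -3*q^4 - 3*q^3 + 4*q^2 - 10*q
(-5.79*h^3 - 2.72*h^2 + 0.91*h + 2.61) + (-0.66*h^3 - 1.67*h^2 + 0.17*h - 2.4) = -6.45*h^3 - 4.39*h^2 + 1.08*h + 0.21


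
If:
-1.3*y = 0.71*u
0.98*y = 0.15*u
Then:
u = 0.00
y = 0.00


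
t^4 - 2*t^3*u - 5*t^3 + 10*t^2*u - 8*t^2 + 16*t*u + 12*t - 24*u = (t - 6)*(t - 1)*(t + 2)*(t - 2*u)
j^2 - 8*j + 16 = (j - 4)^2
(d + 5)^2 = d^2 + 10*d + 25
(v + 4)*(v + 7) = v^2 + 11*v + 28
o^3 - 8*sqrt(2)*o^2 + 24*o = o*(o - 6*sqrt(2))*(o - 2*sqrt(2))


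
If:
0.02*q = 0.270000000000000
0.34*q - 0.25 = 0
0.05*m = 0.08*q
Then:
No Solution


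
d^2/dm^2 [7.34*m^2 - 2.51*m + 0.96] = 14.6800000000000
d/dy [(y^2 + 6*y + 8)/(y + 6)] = (y^2 + 12*y + 28)/(y^2 + 12*y + 36)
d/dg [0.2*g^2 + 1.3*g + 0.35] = 0.4*g + 1.3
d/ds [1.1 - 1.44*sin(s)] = -1.44*cos(s)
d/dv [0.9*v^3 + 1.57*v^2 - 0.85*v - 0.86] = 2.7*v^2 + 3.14*v - 0.85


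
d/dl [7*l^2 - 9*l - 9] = 14*l - 9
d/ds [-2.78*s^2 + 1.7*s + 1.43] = 1.7 - 5.56*s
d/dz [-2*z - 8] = -2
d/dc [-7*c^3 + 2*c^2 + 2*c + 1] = -21*c^2 + 4*c + 2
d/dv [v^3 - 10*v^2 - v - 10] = 3*v^2 - 20*v - 1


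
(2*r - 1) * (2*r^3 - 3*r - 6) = 4*r^4 - 2*r^3 - 6*r^2 - 9*r + 6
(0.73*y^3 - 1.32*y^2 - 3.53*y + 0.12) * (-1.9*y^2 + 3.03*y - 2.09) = -1.387*y^5 + 4.7199*y^4 + 1.1817*y^3 - 8.1651*y^2 + 7.7413*y - 0.2508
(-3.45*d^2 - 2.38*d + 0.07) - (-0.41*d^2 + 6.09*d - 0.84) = -3.04*d^2 - 8.47*d + 0.91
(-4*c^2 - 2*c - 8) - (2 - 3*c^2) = -c^2 - 2*c - 10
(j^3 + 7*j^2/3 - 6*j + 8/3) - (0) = j^3 + 7*j^2/3 - 6*j + 8/3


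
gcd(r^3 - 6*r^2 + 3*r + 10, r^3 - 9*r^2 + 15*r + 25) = r^2 - 4*r - 5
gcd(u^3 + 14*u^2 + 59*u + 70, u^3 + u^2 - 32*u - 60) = u^2 + 7*u + 10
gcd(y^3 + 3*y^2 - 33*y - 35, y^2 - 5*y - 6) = y + 1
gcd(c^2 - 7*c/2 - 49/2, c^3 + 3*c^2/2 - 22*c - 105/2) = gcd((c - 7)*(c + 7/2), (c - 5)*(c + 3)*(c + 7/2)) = c + 7/2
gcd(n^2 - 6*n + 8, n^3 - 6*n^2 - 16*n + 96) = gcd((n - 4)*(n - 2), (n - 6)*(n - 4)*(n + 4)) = n - 4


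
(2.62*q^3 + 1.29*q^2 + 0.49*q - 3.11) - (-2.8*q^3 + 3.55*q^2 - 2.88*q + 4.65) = 5.42*q^3 - 2.26*q^2 + 3.37*q - 7.76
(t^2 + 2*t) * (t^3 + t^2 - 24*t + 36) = t^5 + 3*t^4 - 22*t^3 - 12*t^2 + 72*t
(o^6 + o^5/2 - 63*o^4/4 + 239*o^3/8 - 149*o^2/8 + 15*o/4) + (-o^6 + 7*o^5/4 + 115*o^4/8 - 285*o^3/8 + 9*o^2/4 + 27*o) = 9*o^5/4 - 11*o^4/8 - 23*o^3/4 - 131*o^2/8 + 123*o/4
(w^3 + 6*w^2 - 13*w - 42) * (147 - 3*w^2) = -3*w^5 - 18*w^4 + 186*w^3 + 1008*w^2 - 1911*w - 6174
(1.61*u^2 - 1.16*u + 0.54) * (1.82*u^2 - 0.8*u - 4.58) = 2.9302*u^4 - 3.3992*u^3 - 5.463*u^2 + 4.8808*u - 2.4732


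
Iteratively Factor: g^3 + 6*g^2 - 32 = (g + 4)*(g^2 + 2*g - 8) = (g + 4)^2*(g - 2)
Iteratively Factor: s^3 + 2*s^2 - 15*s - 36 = (s + 3)*(s^2 - s - 12) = (s - 4)*(s + 3)*(s + 3)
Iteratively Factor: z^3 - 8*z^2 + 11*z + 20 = (z - 5)*(z^2 - 3*z - 4) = (z - 5)*(z + 1)*(z - 4)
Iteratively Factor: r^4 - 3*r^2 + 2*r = (r - 1)*(r^3 + r^2 - 2*r) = (r - 1)^2*(r^2 + 2*r) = r*(r - 1)^2*(r + 2)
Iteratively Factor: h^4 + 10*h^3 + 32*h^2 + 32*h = (h + 2)*(h^3 + 8*h^2 + 16*h) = (h + 2)*(h + 4)*(h^2 + 4*h) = h*(h + 2)*(h + 4)*(h + 4)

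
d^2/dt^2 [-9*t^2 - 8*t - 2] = -18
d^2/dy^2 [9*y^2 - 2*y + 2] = 18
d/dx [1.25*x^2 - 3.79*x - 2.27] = 2.5*x - 3.79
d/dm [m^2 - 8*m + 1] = 2*m - 8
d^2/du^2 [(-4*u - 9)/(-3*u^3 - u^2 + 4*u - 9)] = 2*((4*u + 9)*(9*u^2 + 2*u - 4)^2 + (-36*u^2 - 8*u - (4*u + 9)*(9*u + 1) + 16)*(3*u^3 + u^2 - 4*u + 9))/(3*u^3 + u^2 - 4*u + 9)^3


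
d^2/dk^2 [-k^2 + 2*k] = -2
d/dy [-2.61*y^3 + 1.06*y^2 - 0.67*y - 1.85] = -7.83*y^2 + 2.12*y - 0.67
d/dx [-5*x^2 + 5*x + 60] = 5 - 10*x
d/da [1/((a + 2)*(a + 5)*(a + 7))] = (-(a + 2)*(a + 5) - (a + 2)*(a + 7) - (a + 5)*(a + 7))/((a + 2)^2*(a + 5)^2*(a + 7)^2)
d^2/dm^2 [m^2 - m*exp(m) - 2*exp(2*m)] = -m*exp(m) - 8*exp(2*m) - 2*exp(m) + 2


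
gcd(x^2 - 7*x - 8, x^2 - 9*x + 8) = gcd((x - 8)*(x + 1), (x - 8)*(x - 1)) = x - 8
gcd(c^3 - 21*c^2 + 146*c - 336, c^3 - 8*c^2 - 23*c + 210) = c^2 - 13*c + 42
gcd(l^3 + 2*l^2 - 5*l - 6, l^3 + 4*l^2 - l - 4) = l + 1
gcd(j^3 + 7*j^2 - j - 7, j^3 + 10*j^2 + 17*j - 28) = j^2 + 6*j - 7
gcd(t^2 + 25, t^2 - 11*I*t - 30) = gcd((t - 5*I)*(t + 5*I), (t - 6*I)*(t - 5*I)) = t - 5*I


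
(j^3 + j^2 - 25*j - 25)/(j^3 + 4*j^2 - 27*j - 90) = (j^2 + 6*j + 5)/(j^2 + 9*j + 18)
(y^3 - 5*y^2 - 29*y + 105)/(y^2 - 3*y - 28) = (y^2 + 2*y - 15)/(y + 4)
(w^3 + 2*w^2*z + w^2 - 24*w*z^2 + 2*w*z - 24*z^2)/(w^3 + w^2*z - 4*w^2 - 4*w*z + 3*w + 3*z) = (w^3 + 2*w^2*z + w^2 - 24*w*z^2 + 2*w*z - 24*z^2)/(w^3 + w^2*z - 4*w^2 - 4*w*z + 3*w + 3*z)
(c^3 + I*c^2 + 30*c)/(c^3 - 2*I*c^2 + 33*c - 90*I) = c/(c - 3*I)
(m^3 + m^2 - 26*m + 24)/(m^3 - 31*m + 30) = (m - 4)/(m - 5)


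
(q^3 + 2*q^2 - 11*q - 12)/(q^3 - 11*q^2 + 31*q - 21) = (q^2 + 5*q + 4)/(q^2 - 8*q + 7)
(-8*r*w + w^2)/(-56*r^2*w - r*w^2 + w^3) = 1/(7*r + w)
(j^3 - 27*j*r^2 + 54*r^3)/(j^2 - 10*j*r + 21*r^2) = (-j^2 - 3*j*r + 18*r^2)/(-j + 7*r)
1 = 1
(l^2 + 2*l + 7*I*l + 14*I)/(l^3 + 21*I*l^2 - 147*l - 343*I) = (l + 2)/(l^2 + 14*I*l - 49)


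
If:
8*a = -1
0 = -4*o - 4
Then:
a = -1/8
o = -1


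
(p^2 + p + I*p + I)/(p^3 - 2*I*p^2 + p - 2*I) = (p + 1)/(p^2 - 3*I*p - 2)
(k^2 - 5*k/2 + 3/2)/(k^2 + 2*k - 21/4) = 2*(k - 1)/(2*k + 7)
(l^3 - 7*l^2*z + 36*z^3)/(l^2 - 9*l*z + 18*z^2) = l + 2*z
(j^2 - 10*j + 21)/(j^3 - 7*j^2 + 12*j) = (j - 7)/(j*(j - 4))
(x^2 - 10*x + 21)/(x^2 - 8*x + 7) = (x - 3)/(x - 1)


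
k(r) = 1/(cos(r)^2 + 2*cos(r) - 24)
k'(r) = (2*sin(r)*cos(r) + 2*sin(r))/(cos(r)^2 + 2*cos(r) - 24)^2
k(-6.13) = -0.05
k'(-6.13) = 0.00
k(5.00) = -0.04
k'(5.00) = -0.00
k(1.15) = -0.04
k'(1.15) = 0.00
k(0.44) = -0.05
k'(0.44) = 0.00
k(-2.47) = -0.04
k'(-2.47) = -0.00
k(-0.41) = -0.05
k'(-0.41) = -0.00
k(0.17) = -0.05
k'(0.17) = 0.00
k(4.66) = -0.04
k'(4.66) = -0.00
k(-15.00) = -0.04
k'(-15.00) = 0.00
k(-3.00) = -0.04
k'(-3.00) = 0.00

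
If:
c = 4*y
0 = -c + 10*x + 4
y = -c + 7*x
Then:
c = -56/11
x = -10/11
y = -14/11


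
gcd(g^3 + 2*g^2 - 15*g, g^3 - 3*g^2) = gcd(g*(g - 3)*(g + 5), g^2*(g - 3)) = g^2 - 3*g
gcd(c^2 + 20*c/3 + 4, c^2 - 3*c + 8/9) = 1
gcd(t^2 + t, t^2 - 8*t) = t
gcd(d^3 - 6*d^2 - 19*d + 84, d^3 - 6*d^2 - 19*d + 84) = d^3 - 6*d^2 - 19*d + 84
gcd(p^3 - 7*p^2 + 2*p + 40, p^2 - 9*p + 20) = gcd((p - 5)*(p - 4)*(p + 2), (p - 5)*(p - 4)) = p^2 - 9*p + 20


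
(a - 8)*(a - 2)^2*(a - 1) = a^4 - 13*a^3 + 48*a^2 - 68*a + 32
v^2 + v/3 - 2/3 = (v - 2/3)*(v + 1)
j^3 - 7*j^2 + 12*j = j*(j - 4)*(j - 3)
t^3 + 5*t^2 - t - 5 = (t - 1)*(t + 1)*(t + 5)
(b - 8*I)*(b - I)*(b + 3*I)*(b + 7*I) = b^4 + I*b^3 + 61*b^2 + 109*I*b + 168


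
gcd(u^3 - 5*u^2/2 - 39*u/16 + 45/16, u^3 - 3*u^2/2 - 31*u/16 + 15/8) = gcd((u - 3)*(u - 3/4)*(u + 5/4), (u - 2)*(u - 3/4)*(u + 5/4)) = u^2 + u/2 - 15/16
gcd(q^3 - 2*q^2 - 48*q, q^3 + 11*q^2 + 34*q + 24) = q + 6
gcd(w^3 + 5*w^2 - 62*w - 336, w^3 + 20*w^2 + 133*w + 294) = w^2 + 13*w + 42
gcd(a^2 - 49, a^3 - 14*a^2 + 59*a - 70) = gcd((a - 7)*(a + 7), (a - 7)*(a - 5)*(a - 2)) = a - 7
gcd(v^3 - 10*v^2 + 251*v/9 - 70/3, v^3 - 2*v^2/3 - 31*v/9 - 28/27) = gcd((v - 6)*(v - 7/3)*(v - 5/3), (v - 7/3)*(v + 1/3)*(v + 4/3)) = v - 7/3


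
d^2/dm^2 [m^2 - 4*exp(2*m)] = 2 - 16*exp(2*m)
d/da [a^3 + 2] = 3*a^2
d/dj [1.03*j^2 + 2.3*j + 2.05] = 2.06*j + 2.3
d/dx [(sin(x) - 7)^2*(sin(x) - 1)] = 3*(sin(x) - 7)*(sin(x) - 3)*cos(x)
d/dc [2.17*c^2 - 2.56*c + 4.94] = 4.34*c - 2.56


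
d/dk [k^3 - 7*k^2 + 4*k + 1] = 3*k^2 - 14*k + 4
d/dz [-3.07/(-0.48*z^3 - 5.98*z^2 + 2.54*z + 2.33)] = (-4.4208*z^2 - 36.7172*z + 7.7978)/(0.48*z^3 + 5.98*z^2 - 2.54*z - 2.33)^2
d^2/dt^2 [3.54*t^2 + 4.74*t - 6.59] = 7.08000000000000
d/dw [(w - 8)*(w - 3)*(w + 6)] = 3*w^2 - 10*w - 42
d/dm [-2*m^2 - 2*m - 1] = -4*m - 2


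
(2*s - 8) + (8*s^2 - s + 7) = 8*s^2 + s - 1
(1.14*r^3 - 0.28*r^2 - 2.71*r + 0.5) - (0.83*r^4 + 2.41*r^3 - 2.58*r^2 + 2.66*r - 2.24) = -0.83*r^4 - 1.27*r^3 + 2.3*r^2 - 5.37*r + 2.74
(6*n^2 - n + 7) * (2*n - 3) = 12*n^3 - 20*n^2 + 17*n - 21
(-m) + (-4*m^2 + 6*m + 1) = -4*m^2 + 5*m + 1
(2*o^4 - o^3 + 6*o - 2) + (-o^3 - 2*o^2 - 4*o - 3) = 2*o^4 - 2*o^3 - 2*o^2 + 2*o - 5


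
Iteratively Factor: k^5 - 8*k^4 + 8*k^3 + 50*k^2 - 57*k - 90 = (k - 3)*(k^4 - 5*k^3 - 7*k^2 + 29*k + 30) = (k - 5)*(k - 3)*(k^3 - 7*k - 6) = (k - 5)*(k - 3)*(k + 1)*(k^2 - k - 6) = (k - 5)*(k - 3)^2*(k + 1)*(k + 2)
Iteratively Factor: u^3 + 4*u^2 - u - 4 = (u - 1)*(u^2 + 5*u + 4) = (u - 1)*(u + 4)*(u + 1)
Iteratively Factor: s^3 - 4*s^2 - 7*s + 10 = (s - 5)*(s^2 + s - 2) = (s - 5)*(s - 1)*(s + 2)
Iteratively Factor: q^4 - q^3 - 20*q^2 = (q)*(q^3 - q^2 - 20*q) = q*(q - 5)*(q^2 + 4*q) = q*(q - 5)*(q + 4)*(q)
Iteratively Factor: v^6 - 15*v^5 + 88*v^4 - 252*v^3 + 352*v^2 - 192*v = (v - 3)*(v^5 - 12*v^4 + 52*v^3 - 96*v^2 + 64*v) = (v - 4)*(v - 3)*(v^4 - 8*v^3 + 20*v^2 - 16*v) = (v - 4)^2*(v - 3)*(v^3 - 4*v^2 + 4*v) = (v - 4)^2*(v - 3)*(v - 2)*(v^2 - 2*v) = (v - 4)^2*(v - 3)*(v - 2)^2*(v)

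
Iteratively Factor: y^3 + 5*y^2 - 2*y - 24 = (y + 4)*(y^2 + y - 6) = (y + 3)*(y + 4)*(y - 2)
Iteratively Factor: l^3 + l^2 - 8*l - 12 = (l + 2)*(l^2 - l - 6) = (l + 2)^2*(l - 3)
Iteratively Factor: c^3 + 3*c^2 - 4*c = (c)*(c^2 + 3*c - 4) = c*(c - 1)*(c + 4)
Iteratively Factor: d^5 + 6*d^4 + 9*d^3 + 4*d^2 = (d + 1)*(d^4 + 5*d^3 + 4*d^2) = (d + 1)*(d + 4)*(d^3 + d^2) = (d + 1)^2*(d + 4)*(d^2) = d*(d + 1)^2*(d + 4)*(d)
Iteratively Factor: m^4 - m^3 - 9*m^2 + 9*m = (m - 1)*(m^3 - 9*m) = m*(m - 1)*(m^2 - 9) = m*(m - 1)*(m + 3)*(m - 3)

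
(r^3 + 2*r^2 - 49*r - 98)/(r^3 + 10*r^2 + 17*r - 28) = (r^2 - 5*r - 14)/(r^2 + 3*r - 4)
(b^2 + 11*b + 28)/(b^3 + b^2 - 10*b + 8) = (b + 7)/(b^2 - 3*b + 2)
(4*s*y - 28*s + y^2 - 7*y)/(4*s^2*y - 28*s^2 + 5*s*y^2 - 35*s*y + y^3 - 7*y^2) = 1/(s + y)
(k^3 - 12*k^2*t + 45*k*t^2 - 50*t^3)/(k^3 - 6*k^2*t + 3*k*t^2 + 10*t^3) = (k - 5*t)/(k + t)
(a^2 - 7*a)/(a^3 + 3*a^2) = (a - 7)/(a*(a + 3))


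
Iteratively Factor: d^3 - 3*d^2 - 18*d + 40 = (d + 4)*(d^2 - 7*d + 10) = (d - 5)*(d + 4)*(d - 2)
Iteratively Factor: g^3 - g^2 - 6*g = (g + 2)*(g^2 - 3*g) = (g - 3)*(g + 2)*(g)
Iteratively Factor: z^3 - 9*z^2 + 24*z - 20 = (z - 2)*(z^2 - 7*z + 10) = (z - 5)*(z - 2)*(z - 2)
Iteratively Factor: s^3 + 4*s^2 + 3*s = (s)*(s^2 + 4*s + 3) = s*(s + 3)*(s + 1)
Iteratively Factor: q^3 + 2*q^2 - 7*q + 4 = (q + 4)*(q^2 - 2*q + 1) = (q - 1)*(q + 4)*(q - 1)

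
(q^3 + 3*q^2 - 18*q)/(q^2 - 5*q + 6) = q*(q + 6)/(q - 2)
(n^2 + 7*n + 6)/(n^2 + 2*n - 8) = (n^2 + 7*n + 6)/(n^2 + 2*n - 8)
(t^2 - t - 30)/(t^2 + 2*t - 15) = (t - 6)/(t - 3)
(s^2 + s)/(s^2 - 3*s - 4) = s/(s - 4)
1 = 1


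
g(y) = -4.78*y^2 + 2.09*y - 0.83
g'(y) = 2.09 - 9.56*y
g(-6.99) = -248.99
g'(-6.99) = 68.91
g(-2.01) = -24.34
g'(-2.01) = 21.31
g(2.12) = -17.88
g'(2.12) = -18.18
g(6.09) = -165.38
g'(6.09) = -56.13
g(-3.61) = -70.67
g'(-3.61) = 36.60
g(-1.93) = -22.67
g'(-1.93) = 20.54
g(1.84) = -13.17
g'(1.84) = -15.50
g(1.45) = -7.85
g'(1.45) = -11.77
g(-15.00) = -1107.68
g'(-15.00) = 145.49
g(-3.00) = -50.12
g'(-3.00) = 30.77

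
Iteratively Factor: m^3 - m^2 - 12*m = (m)*(m^2 - m - 12) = m*(m + 3)*(m - 4)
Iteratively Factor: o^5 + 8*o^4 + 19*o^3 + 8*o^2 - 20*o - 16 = (o + 2)*(o^4 + 6*o^3 + 7*o^2 - 6*o - 8) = (o - 1)*(o + 2)*(o^3 + 7*o^2 + 14*o + 8) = (o - 1)*(o + 2)*(o + 4)*(o^2 + 3*o + 2) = (o - 1)*(o + 2)^2*(o + 4)*(o + 1)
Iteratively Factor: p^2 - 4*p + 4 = (p - 2)*(p - 2)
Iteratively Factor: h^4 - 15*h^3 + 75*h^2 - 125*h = (h - 5)*(h^3 - 10*h^2 + 25*h) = h*(h - 5)*(h^2 - 10*h + 25) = h*(h - 5)^2*(h - 5)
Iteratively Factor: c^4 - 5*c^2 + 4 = (c + 1)*(c^3 - c^2 - 4*c + 4) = (c - 2)*(c + 1)*(c^2 + c - 2) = (c - 2)*(c - 1)*(c + 1)*(c + 2)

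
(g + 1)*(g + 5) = g^2 + 6*g + 5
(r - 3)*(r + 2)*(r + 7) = r^3 + 6*r^2 - 13*r - 42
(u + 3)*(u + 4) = u^2 + 7*u + 12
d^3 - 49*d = d*(d - 7)*(d + 7)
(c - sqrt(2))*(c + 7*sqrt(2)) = c^2 + 6*sqrt(2)*c - 14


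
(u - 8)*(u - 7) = u^2 - 15*u + 56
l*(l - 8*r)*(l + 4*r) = l^3 - 4*l^2*r - 32*l*r^2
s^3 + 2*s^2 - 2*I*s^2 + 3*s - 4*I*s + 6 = (s + 2)*(s - 3*I)*(s + I)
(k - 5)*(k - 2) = k^2 - 7*k + 10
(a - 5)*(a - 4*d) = a^2 - 4*a*d - 5*a + 20*d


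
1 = 1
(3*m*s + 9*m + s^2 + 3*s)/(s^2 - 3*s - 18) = (3*m + s)/(s - 6)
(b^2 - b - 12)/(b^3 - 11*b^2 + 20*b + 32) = (b + 3)/(b^2 - 7*b - 8)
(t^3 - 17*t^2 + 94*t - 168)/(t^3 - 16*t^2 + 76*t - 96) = (t^2 - 11*t + 28)/(t^2 - 10*t + 16)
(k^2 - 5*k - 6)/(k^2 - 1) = (k - 6)/(k - 1)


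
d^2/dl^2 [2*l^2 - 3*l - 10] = 4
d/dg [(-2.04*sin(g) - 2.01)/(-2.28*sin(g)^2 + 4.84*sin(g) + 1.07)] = (-4.6512*sin(g)^2 - 9.1656*sin(g) + 7.5456)*cos(g)/(5.1984*sin(g)^4 - 22.0704*sin(g)^3 + 18.5464*sin(g)^2 + 10.3576*sin(g) + 1.1449)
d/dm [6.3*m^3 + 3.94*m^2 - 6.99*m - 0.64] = 18.9*m^2 + 7.88*m - 6.99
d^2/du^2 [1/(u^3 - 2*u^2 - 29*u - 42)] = 2*((2 - 3*u)*(-u^3 + 2*u^2 + 29*u + 42) - (-3*u^2 + 4*u + 29)^2)/(-u^3 + 2*u^2 + 29*u + 42)^3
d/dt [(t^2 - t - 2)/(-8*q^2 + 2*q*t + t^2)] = (2*(q + t)*(-t^2 + t + 2) + (2*t - 1)*(-8*q^2 + 2*q*t + t^2))/(-8*q^2 + 2*q*t + t^2)^2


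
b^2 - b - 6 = (b - 3)*(b + 2)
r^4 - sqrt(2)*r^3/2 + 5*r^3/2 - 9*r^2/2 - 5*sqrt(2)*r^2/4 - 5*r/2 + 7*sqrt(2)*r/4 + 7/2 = (r - 1)*(r + 7/2)*(r - sqrt(2))*(r + sqrt(2)/2)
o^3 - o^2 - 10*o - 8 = (o - 4)*(o + 1)*(o + 2)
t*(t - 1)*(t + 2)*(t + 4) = t^4 + 5*t^3 + 2*t^2 - 8*t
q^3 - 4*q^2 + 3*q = q*(q - 3)*(q - 1)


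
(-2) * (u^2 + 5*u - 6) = -2*u^2 - 10*u + 12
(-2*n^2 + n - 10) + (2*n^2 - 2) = n - 12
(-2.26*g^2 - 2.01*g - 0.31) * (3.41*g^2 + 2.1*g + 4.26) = -7.7066*g^4 - 11.6001*g^3 - 14.9057*g^2 - 9.2136*g - 1.3206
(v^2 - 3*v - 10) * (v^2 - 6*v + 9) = v^4 - 9*v^3 + 17*v^2 + 33*v - 90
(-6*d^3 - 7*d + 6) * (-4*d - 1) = 24*d^4 + 6*d^3 + 28*d^2 - 17*d - 6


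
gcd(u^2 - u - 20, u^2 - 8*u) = 1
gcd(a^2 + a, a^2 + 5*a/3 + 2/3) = a + 1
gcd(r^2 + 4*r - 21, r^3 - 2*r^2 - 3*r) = r - 3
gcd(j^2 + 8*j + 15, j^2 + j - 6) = j + 3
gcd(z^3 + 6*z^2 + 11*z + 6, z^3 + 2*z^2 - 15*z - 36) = z + 3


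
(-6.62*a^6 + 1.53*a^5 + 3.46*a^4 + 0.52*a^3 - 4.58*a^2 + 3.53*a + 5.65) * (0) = 0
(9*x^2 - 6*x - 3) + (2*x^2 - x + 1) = 11*x^2 - 7*x - 2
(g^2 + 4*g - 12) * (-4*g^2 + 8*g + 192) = -4*g^4 - 8*g^3 + 272*g^2 + 672*g - 2304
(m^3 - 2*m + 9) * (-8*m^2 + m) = -8*m^5 + m^4 + 16*m^3 - 74*m^2 + 9*m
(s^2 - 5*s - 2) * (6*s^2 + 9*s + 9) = 6*s^4 - 21*s^3 - 48*s^2 - 63*s - 18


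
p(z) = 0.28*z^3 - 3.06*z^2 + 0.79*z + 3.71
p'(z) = 0.84*z^2 - 6.12*z + 0.79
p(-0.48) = 2.59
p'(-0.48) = 3.92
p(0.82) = 2.45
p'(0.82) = -3.66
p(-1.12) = -1.41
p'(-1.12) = 8.70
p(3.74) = -21.49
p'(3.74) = -10.35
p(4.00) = -24.17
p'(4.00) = -10.25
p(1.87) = -3.68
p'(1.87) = -7.72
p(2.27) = -6.99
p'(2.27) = -8.77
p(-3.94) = -64.03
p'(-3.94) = 37.94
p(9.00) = -32.92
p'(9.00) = 13.75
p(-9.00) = -455.38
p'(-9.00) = 123.91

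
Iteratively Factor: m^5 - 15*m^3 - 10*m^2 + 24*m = (m + 3)*(m^4 - 3*m^3 - 6*m^2 + 8*m) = m*(m + 3)*(m^3 - 3*m^2 - 6*m + 8) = m*(m + 2)*(m + 3)*(m^2 - 5*m + 4) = m*(m - 1)*(m + 2)*(m + 3)*(m - 4)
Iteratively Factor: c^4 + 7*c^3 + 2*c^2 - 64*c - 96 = (c + 2)*(c^3 + 5*c^2 - 8*c - 48) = (c + 2)*(c + 4)*(c^2 + c - 12) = (c + 2)*(c + 4)^2*(c - 3)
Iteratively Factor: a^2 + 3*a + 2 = (a + 1)*(a + 2)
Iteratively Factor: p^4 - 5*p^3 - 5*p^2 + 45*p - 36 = (p - 4)*(p^3 - p^2 - 9*p + 9) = (p - 4)*(p - 1)*(p^2 - 9) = (p - 4)*(p - 3)*(p - 1)*(p + 3)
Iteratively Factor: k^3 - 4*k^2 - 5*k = (k)*(k^2 - 4*k - 5) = k*(k - 5)*(k + 1)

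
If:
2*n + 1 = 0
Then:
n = -1/2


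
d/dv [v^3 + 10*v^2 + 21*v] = 3*v^2 + 20*v + 21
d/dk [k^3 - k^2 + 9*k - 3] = 3*k^2 - 2*k + 9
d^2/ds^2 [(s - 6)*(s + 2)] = 2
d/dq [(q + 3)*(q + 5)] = 2*q + 8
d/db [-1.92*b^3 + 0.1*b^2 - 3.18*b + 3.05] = -5.76*b^2 + 0.2*b - 3.18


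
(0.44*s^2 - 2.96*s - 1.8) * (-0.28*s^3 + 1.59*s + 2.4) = -0.1232*s^5 + 0.8288*s^4 + 1.2036*s^3 - 3.6504*s^2 - 9.966*s - 4.32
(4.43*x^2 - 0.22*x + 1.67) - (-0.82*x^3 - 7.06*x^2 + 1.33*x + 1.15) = 0.82*x^3 + 11.49*x^2 - 1.55*x + 0.52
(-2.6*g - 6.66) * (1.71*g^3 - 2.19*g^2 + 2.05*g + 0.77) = -4.446*g^4 - 5.6946*g^3 + 9.2554*g^2 - 15.655*g - 5.1282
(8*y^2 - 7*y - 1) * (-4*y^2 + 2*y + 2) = -32*y^4 + 44*y^3 + 6*y^2 - 16*y - 2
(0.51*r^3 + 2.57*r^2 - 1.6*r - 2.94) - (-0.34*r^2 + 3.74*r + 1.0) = 0.51*r^3 + 2.91*r^2 - 5.34*r - 3.94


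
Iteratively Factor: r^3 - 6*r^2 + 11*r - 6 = (r - 2)*(r^2 - 4*r + 3) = (r - 3)*(r - 2)*(r - 1)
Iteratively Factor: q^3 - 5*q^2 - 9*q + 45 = (q + 3)*(q^2 - 8*q + 15) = (q - 3)*(q + 3)*(q - 5)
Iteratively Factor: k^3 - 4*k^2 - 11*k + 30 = (k - 5)*(k^2 + k - 6) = (k - 5)*(k + 3)*(k - 2)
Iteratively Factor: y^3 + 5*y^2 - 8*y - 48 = (y - 3)*(y^2 + 8*y + 16) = (y - 3)*(y + 4)*(y + 4)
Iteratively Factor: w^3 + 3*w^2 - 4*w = (w + 4)*(w^2 - w) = w*(w + 4)*(w - 1)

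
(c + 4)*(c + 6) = c^2 + 10*c + 24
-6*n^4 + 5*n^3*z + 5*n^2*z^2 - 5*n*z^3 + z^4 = (-3*n + z)*(-2*n + z)*(-n + z)*(n + z)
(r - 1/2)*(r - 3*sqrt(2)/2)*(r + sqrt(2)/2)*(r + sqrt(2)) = r^4 - r^3/2 - 7*r^2/2 - 3*sqrt(2)*r/2 + 7*r/4 + 3*sqrt(2)/4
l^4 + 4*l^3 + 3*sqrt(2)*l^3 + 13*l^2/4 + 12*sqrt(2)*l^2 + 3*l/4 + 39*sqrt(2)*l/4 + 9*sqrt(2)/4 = (l + 1/2)^2*(l + 3)*(l + 3*sqrt(2))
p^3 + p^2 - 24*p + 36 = (p - 3)*(p - 2)*(p + 6)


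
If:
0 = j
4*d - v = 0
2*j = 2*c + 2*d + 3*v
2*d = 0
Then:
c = 0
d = 0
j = 0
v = 0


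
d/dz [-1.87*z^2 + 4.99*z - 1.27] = 4.99 - 3.74*z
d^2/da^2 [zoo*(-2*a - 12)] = 0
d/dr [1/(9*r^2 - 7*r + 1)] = (7 - 18*r)/(9*r^2 - 7*r + 1)^2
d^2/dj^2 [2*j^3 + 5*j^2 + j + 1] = 12*j + 10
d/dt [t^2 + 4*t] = 2*t + 4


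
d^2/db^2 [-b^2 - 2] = -2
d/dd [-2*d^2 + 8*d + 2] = 8 - 4*d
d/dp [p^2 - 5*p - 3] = 2*p - 5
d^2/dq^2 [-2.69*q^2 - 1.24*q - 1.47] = -5.38000000000000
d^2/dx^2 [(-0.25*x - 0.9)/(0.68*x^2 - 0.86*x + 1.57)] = (-(0.25*x + 0.9)*(1.36*x - 0.86)*(2.72*x - 1.72) + (1.02*x + 0.794)*(0.68*x^2 - 0.86*x + 1.57))/(0.68*x^2 - 0.86*x + 1.57)^3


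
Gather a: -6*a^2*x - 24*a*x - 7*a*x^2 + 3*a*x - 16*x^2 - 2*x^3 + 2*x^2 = -6*a^2*x + a*(-7*x^2 - 21*x) - 2*x^3 - 14*x^2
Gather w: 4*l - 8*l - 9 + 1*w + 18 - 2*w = -4*l - w + 9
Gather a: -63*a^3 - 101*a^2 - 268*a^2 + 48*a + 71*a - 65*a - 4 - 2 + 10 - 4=-63*a^3 - 369*a^2 + 54*a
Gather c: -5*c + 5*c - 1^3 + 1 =0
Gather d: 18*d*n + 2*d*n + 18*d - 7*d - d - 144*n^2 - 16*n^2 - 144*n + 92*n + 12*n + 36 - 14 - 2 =d*(20*n + 10) - 160*n^2 - 40*n + 20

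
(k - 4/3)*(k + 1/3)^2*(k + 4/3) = k^4 + 2*k^3/3 - 5*k^2/3 - 32*k/27 - 16/81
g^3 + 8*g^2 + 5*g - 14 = (g - 1)*(g + 2)*(g + 7)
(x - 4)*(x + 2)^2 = x^3 - 12*x - 16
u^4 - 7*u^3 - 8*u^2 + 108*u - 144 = (u - 6)*(u - 3)*(u - 2)*(u + 4)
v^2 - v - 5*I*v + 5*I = (v - 1)*(v - 5*I)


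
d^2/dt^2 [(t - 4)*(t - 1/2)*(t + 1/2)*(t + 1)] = 12*t^2 - 18*t - 17/2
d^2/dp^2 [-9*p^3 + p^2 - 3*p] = 2 - 54*p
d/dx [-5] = 0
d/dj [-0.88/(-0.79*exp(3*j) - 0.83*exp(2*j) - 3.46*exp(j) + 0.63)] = (-2.0856*exp(2*j) - 1.4608*exp(j) - 3.0448)*exp(j)/(0.79*exp(3*j) + 0.83*exp(2*j) + 3.46*exp(j) - 0.63)^2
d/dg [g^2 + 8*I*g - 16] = 2*g + 8*I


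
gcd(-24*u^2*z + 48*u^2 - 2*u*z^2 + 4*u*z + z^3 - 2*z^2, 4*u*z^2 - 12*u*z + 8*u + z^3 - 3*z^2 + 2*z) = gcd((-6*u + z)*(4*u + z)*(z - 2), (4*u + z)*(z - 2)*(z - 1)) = 4*u*z - 8*u + z^2 - 2*z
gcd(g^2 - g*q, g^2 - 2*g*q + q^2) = -g + q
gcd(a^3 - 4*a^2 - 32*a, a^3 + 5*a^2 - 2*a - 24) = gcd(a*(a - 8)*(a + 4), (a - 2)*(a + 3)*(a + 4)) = a + 4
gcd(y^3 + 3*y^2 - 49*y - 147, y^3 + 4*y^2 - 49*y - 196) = y^2 - 49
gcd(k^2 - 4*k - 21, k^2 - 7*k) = k - 7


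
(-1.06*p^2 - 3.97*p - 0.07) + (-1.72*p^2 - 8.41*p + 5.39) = -2.78*p^2 - 12.38*p + 5.32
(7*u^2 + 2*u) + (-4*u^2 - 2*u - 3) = 3*u^2 - 3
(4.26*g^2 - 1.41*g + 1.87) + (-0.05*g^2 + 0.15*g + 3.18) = 4.21*g^2 - 1.26*g + 5.05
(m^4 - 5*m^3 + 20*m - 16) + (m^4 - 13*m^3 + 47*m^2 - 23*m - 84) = 2*m^4 - 18*m^3 + 47*m^2 - 3*m - 100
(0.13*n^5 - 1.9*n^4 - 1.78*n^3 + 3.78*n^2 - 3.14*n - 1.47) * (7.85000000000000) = 1.0205*n^5 - 14.915*n^4 - 13.973*n^3 + 29.673*n^2 - 24.649*n - 11.5395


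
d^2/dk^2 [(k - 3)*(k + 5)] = 2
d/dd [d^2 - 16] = 2*d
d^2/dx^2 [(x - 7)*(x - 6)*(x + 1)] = 6*x - 24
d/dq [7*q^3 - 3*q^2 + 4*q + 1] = 21*q^2 - 6*q + 4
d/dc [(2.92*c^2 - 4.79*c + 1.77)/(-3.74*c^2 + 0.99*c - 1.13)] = (-15.0238*c^2 + 6.6404*c + 3.6604)/(13.9876*c^4 - 7.4052*c^3 + 9.4325*c^2 - 2.2374*c + 1.2769)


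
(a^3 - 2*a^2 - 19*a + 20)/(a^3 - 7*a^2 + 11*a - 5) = (a + 4)/(a - 1)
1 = 1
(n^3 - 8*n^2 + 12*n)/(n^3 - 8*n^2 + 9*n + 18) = n*(n - 2)/(n^2 - 2*n - 3)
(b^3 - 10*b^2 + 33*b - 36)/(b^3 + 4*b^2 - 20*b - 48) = (b^2 - 6*b + 9)/(b^2 + 8*b + 12)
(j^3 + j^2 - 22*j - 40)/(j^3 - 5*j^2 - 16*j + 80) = (j + 2)/(j - 4)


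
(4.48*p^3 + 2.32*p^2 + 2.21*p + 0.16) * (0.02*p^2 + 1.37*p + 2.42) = 0.0896*p^5 + 6.184*p^4 + 14.0642*p^3 + 8.6453*p^2 + 5.5674*p + 0.3872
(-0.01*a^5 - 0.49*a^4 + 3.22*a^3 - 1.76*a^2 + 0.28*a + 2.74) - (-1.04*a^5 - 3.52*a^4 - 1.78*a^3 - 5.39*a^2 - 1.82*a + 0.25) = 1.03*a^5 + 3.03*a^4 + 5.0*a^3 + 3.63*a^2 + 2.1*a + 2.49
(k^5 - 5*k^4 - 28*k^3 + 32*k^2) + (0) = k^5 - 5*k^4 - 28*k^3 + 32*k^2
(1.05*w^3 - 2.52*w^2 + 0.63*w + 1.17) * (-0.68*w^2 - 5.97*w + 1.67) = -0.714*w^5 - 4.5549*w^4 + 16.3695*w^3 - 8.7651*w^2 - 5.9328*w + 1.9539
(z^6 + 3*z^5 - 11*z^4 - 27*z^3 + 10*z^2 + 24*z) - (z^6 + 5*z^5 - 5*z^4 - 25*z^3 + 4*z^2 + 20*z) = -2*z^5 - 6*z^4 - 2*z^3 + 6*z^2 + 4*z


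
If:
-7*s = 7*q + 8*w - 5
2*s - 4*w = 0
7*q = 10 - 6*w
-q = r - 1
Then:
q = 95/56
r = -39/56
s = -5/8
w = -5/16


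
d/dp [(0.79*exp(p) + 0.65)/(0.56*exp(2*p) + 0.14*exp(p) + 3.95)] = (-0.4424*exp(2*p) - 0.728*exp(p) + 3.0295)*exp(p)/(0.3136*exp(4*p) + 0.1568*exp(3*p) + 4.4436*exp(2*p) + 1.106*exp(p) + 15.6025)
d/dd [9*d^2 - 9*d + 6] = 18*d - 9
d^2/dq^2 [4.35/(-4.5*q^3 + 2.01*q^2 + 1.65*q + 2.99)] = ((117.45*q - 17.487)*(-4.5*q^3 + 2.01*q^2 + 1.65*q + 2.99) + 4.35*(-27.0*q^2 + 8.04*q + 3.3)*(-13.5*q^2 + 4.02*q + 1.65))/(-4.5*q^3 + 2.01*q^2 + 1.65*q + 2.99)^3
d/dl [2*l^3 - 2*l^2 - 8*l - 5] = 6*l^2 - 4*l - 8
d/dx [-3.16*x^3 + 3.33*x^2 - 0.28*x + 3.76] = -9.48*x^2 + 6.66*x - 0.28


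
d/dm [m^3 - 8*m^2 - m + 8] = 3*m^2 - 16*m - 1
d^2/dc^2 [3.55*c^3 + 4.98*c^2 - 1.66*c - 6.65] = 21.3*c + 9.96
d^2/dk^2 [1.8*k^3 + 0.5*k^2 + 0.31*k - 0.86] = 10.8*k + 1.0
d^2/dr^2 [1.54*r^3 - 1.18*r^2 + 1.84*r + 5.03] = 9.24*r - 2.36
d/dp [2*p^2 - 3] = 4*p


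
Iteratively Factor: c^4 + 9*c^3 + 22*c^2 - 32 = (c - 1)*(c^3 + 10*c^2 + 32*c + 32) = (c - 1)*(c + 4)*(c^2 + 6*c + 8) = (c - 1)*(c + 4)^2*(c + 2)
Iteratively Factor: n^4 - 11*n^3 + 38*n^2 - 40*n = (n - 5)*(n^3 - 6*n^2 + 8*n) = (n - 5)*(n - 4)*(n^2 - 2*n) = (n - 5)*(n - 4)*(n - 2)*(n)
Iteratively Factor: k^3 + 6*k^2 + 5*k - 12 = (k + 4)*(k^2 + 2*k - 3) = (k - 1)*(k + 4)*(k + 3)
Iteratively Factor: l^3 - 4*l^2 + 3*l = (l - 1)*(l^2 - 3*l) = (l - 3)*(l - 1)*(l)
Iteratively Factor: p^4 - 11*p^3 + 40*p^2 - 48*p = (p - 4)*(p^3 - 7*p^2 + 12*p) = (p - 4)^2*(p^2 - 3*p) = (p - 4)^2*(p - 3)*(p)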